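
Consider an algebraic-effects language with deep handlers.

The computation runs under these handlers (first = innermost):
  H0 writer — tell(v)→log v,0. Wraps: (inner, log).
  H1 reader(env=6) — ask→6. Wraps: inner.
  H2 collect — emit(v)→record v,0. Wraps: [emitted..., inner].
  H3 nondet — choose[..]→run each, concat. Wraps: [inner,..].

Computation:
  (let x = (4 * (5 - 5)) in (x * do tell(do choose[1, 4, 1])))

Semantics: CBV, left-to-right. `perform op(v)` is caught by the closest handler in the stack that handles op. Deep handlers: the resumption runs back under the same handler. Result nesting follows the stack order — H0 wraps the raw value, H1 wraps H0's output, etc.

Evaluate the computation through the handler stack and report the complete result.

Step-by-step:
choose[1, 4, 1] @ H3
  branch[0] choose=1:
    tell(1) @ H0 ⇒ log+=1
    H0 returns (0, (1))
    H1 returns (0, (1))
    H2 returns [(0, (1))]
    H3 returns [[(0, (1))]]
  branch[1] choose=4:
    tell(4) @ H0 ⇒ log+=4
    H0 returns (0, (4))
    H1 returns (0, (4))
    H2 returns [(0, (4))]
    H3 returns [[(0, (4))]]
  branch[2] choose=1:
    tell(1) @ H0 ⇒ log+=1
    H0 returns (0, (1))
    H1 returns (0, (1))
    H2 returns [(0, (1))]
    H3 returns [[(0, (1))]]
= [[(0, (1))], [(0, (4))], [(0, (1))]]

Answer: [[(0, (1))], [(0, (4))], [(0, (1))]]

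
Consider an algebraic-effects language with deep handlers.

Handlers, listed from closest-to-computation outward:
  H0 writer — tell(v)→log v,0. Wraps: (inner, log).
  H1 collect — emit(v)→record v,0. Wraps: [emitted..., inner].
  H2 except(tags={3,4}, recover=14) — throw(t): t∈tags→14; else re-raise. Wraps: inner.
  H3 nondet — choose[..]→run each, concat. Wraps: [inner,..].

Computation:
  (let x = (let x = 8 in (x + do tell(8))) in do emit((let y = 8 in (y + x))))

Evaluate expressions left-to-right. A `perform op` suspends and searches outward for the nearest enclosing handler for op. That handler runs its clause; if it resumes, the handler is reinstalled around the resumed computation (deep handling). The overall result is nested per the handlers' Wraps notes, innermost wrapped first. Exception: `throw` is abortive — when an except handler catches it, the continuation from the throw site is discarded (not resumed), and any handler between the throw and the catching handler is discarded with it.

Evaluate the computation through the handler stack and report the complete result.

Working:
tell(8) @ H0 ⇒ log+=8
emit(16) @ H1 ⇒ out+=16
H0 returns (0, (8))
H1 returns [16, (0, (8))]
H2 returns [16, (0, (8))]
H3 returns [[16, (0, (8))]]
= [[16, (0, (8))]]

Answer: [[16, (0, (8))]]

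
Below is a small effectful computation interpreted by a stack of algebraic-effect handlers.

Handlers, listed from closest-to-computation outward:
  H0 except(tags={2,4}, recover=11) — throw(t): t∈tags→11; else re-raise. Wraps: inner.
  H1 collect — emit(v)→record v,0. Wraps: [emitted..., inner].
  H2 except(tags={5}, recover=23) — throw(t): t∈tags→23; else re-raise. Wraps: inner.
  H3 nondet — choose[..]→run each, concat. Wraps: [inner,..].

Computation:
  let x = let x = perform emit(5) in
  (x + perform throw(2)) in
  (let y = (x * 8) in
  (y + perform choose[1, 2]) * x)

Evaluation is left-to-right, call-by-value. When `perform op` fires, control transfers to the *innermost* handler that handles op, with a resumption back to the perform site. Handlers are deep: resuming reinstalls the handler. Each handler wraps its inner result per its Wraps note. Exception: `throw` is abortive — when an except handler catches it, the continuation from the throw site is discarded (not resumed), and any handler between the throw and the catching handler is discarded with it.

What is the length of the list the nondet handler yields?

Evaluation trace:
emit(5) @ H1 ⇒ out+=5
throw(2) @ H0 caught ⇒ 11
H1 returns [5, 11]
H2 returns [5, 11]
H3 returns [[5, 11]]
= [[5, 11]]

Answer: 1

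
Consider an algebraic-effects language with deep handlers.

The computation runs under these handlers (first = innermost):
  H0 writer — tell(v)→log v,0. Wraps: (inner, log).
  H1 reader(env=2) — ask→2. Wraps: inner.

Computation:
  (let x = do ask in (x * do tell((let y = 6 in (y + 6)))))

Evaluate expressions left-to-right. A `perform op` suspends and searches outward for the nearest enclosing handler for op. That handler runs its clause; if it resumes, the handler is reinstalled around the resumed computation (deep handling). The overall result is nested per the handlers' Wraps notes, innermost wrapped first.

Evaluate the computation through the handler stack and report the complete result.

Answer: (0, (12))

Step-by-step:
ask @ H1 ⇒ 2
tell(12) @ H0 ⇒ log+=12
H0 returns (0, (12))
H1 returns (0, (12))
= (0, (12))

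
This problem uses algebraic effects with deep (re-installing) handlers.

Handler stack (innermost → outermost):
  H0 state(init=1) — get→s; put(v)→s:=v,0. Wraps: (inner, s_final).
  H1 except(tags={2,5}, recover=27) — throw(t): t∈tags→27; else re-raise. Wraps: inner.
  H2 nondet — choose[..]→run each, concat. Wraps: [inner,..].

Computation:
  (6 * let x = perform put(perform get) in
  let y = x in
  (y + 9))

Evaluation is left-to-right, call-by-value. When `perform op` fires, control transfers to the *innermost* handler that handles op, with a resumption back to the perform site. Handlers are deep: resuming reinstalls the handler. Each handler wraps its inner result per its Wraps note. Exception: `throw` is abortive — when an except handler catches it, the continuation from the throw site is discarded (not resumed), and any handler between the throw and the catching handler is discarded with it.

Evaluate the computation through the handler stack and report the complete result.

Answer: [(54, 1)]

Working:
get @ H0 ⇒ 1
put(1) @ H0 ⇒ s:=1
H0 returns (54, 1)
H1 returns (54, 1)
H2 returns [(54, 1)]
= [(54, 1)]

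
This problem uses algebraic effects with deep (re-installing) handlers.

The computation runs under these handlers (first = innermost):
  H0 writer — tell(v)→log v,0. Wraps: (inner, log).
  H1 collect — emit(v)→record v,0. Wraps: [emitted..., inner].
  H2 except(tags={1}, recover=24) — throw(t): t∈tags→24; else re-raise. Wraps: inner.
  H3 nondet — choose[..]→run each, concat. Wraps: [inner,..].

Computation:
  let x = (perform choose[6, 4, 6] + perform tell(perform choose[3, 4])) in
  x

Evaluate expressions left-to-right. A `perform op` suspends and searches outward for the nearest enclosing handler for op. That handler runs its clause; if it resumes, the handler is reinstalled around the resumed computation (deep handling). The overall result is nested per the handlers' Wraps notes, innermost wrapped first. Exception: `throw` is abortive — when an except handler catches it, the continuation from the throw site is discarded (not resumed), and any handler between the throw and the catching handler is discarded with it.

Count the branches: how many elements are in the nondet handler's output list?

Step-by-step:
choose[6, 4, 6] @ H3
  branch[0] choose=6:
    choose[3, 4] @ H3
      branch[0] choose=3:
        tell(3) @ H0 ⇒ log+=3
        H0 returns (6, (3))
        H1 returns [(6, (3))]
        H2 returns [(6, (3))]
        H3 returns [[(6, (3))]]
      branch[1] choose=4:
        tell(4) @ H0 ⇒ log+=4
        H0 returns (6, (4))
        H1 returns [(6, (4))]
        H2 returns [(6, (4))]
        H3 returns [[(6, (4))]]
  branch[1] choose=4:
    choose[3, 4] @ H3
      branch[0] choose=3:
        tell(3) @ H0 ⇒ log+=3
        H0 returns (4, (3))
        H1 returns [(4, (3))]
        H2 returns [(4, (3))]
        H3 returns [[(4, (3))]]
      branch[1] choose=4:
        tell(4) @ H0 ⇒ log+=4
        H0 returns (4, (4))
        H1 returns [(4, (4))]
        H2 returns [(4, (4))]
        H3 returns [[(4, (4))]]
  branch[2] choose=6:
    choose[3, 4] @ H3
      branch[0] choose=3:
        tell(3) @ H0 ⇒ log+=3
        H0 returns (6, (3))
        H1 returns [(6, (3))]
        H2 returns [(6, (3))]
        H3 returns [[(6, (3))]]
      branch[1] choose=4:
        tell(4) @ H0 ⇒ log+=4
        H0 returns (6, (4))
        H1 returns [(6, (4))]
        H2 returns [(6, (4))]
        H3 returns [[(6, (4))]]
= [[(6, (3))], [(6, (4))], [(4, (3))], [(4, (4))], [(6, (3))], [(6, (4))]]

Answer: 6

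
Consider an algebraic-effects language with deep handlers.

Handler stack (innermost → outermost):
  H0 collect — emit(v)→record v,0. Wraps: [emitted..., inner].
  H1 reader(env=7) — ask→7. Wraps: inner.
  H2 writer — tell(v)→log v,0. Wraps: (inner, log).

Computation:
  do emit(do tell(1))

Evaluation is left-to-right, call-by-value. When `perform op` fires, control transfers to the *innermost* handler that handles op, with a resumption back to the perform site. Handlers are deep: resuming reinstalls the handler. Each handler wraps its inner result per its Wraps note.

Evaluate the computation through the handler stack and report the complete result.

Answer: ([0, 0], (1))

Working:
tell(1) @ H2 ⇒ log+=1
emit(0) @ H0 ⇒ out+=0
H0 returns [0, 0]
H1 returns [0, 0]
H2 returns ([0, 0], (1))
= ([0, 0], (1))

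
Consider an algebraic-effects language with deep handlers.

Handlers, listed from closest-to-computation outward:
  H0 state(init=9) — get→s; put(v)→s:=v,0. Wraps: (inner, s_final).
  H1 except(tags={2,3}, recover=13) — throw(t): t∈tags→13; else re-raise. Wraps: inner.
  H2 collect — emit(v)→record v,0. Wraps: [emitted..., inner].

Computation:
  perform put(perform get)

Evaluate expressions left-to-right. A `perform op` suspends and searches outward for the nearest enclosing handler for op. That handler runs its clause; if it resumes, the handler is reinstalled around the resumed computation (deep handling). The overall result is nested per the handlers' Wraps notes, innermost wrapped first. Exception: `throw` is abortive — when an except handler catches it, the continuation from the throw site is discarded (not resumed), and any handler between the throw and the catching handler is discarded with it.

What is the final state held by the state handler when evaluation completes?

Answer: 9

Step-by-step:
get @ H0 ⇒ 9
put(9) @ H0 ⇒ s:=9
H0 returns (0, 9)
H1 returns (0, 9)
H2 returns [(0, 9)]
= [(0, 9)]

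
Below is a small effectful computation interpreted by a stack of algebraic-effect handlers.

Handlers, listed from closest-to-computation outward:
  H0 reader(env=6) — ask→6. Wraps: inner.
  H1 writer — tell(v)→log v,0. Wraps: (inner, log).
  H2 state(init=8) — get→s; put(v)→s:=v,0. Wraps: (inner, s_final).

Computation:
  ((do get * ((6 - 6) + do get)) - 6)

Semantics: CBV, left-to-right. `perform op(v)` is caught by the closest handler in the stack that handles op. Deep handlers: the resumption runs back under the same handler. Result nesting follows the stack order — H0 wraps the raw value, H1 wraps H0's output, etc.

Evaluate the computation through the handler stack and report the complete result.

Evaluation trace:
get @ H2 ⇒ 8
get @ H2 ⇒ 8
H0 returns 58
H1 returns (58, ())
H2 returns ((58, ()), 8)
= ((58, ()), 8)

Answer: ((58, ()), 8)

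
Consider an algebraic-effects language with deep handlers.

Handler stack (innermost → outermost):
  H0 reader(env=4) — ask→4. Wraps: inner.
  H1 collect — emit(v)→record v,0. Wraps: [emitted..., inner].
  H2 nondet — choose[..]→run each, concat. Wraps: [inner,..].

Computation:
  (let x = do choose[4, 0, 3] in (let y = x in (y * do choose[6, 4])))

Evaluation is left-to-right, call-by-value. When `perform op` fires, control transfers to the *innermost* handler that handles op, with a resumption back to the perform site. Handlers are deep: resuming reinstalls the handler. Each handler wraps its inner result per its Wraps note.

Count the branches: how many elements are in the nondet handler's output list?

Answer: 6

Working:
choose[4, 0, 3] @ H2
  branch[0] choose=4:
    choose[6, 4] @ H2
      branch[0] choose=6:
        H0 returns 24
        H1 returns [24]
        H2 returns [[24]]
      branch[1] choose=4:
        H0 returns 16
        H1 returns [16]
        H2 returns [[16]]
  branch[1] choose=0:
    choose[6, 4] @ H2
      branch[0] choose=6:
        H0 returns 0
        H1 returns [0]
        H2 returns [[0]]
      branch[1] choose=4:
        H0 returns 0
        H1 returns [0]
        H2 returns [[0]]
  branch[2] choose=3:
    choose[6, 4] @ H2
      branch[0] choose=6:
        H0 returns 18
        H1 returns [18]
        H2 returns [[18]]
      branch[1] choose=4:
        H0 returns 12
        H1 returns [12]
        H2 returns [[12]]
= [[24], [16], [0], [0], [18], [12]]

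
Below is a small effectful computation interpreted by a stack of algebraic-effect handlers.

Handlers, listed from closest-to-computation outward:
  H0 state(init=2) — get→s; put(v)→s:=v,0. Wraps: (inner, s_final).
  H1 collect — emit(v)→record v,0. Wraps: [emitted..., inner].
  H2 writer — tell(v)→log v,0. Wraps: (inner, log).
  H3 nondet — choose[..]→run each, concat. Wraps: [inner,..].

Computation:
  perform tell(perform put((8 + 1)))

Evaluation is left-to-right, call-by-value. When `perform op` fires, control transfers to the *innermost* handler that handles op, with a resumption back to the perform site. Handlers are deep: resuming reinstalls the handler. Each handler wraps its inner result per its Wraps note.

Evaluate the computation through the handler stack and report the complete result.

Answer: [([(0, 9)], (0))]

Step-by-step:
put(9) @ H0 ⇒ s:=9
tell(0) @ H2 ⇒ log+=0
H0 returns (0, 9)
H1 returns [(0, 9)]
H2 returns ([(0, 9)], (0))
H3 returns [([(0, 9)], (0))]
= [([(0, 9)], (0))]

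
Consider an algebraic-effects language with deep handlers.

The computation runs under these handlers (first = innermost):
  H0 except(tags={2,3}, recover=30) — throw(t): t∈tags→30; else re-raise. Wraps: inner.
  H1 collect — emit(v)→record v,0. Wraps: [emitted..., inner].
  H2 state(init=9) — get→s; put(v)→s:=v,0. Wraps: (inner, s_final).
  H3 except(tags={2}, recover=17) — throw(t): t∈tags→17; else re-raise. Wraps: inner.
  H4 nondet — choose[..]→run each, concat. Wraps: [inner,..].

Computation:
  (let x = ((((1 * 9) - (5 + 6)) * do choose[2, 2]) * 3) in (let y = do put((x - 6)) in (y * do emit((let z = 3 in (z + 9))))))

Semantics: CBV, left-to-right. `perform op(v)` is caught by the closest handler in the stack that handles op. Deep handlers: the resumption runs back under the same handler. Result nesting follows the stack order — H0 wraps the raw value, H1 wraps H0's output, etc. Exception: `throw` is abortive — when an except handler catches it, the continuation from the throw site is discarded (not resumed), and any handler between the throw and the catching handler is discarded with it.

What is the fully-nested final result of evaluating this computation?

Answer: [([12, 0], -18), ([12, 0], -18)]

Working:
choose[2, 2] @ H4
  branch[0] choose=2:
    put(-18) @ H2 ⇒ s:=-18
    emit(12) @ H1 ⇒ out+=12
    H0 returns 0
    H1 returns [12, 0]
    H2 returns ([12, 0], -18)
    H3 returns ([12, 0], -18)
    H4 returns [([12, 0], -18)]
  branch[1] choose=2:
    put(-18) @ H2 ⇒ s:=-18
    emit(12) @ H1 ⇒ out+=12
    H0 returns 0
    H1 returns [12, 0]
    H2 returns ([12, 0], -18)
    H3 returns ([12, 0], -18)
    H4 returns [([12, 0], -18)]
= [([12, 0], -18), ([12, 0], -18)]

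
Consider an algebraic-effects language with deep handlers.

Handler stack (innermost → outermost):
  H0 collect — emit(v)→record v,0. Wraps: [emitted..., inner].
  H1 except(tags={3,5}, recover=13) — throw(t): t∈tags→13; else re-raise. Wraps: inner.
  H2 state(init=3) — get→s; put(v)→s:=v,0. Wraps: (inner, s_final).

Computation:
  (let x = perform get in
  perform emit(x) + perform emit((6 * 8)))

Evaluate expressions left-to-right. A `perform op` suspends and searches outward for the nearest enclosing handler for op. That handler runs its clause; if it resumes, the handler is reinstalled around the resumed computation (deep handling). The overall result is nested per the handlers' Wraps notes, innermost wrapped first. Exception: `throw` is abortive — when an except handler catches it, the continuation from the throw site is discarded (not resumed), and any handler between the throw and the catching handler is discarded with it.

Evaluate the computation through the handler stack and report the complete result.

Answer: ([3, 48, 0], 3)

Working:
get @ H2 ⇒ 3
emit(3) @ H0 ⇒ out+=3
emit(48) @ H0 ⇒ out+=48
H0 returns [3, 48, 0]
H1 returns [3, 48, 0]
H2 returns ([3, 48, 0], 3)
= ([3, 48, 0], 3)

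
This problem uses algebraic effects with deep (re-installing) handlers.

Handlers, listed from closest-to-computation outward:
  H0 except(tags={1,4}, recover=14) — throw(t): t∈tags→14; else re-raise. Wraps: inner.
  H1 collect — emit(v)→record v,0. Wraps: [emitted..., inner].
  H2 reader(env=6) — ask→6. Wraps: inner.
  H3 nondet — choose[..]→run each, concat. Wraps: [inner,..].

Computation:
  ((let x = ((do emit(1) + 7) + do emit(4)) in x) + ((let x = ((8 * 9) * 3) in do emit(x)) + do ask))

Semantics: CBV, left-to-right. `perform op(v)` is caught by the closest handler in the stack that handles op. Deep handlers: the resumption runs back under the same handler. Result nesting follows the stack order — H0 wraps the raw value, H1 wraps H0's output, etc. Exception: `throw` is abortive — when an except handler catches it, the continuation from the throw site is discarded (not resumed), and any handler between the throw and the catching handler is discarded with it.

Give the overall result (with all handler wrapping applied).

Answer: [[1, 4, 216, 13]]

Evaluation trace:
emit(1) @ H1 ⇒ out+=1
emit(4) @ H1 ⇒ out+=4
emit(216) @ H1 ⇒ out+=216
ask @ H2 ⇒ 6
H0 returns 13
H1 returns [1, 4, 216, 13]
H2 returns [1, 4, 216, 13]
H3 returns [[1, 4, 216, 13]]
= [[1, 4, 216, 13]]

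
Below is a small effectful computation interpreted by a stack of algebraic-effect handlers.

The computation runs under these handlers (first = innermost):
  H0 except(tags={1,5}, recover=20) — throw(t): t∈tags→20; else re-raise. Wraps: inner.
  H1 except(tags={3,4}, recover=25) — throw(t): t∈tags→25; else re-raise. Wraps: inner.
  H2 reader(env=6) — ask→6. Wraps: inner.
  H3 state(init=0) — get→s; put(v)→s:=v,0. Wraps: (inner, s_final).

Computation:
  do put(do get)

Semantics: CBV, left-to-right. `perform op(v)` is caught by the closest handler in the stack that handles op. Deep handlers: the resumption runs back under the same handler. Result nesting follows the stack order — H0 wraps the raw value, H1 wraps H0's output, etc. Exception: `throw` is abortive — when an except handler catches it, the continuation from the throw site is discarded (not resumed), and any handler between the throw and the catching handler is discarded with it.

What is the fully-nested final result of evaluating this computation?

Answer: (0, 0)

Step-by-step:
get @ H3 ⇒ 0
put(0) @ H3 ⇒ s:=0
H0 returns 0
H1 returns 0
H2 returns 0
H3 returns (0, 0)
= (0, 0)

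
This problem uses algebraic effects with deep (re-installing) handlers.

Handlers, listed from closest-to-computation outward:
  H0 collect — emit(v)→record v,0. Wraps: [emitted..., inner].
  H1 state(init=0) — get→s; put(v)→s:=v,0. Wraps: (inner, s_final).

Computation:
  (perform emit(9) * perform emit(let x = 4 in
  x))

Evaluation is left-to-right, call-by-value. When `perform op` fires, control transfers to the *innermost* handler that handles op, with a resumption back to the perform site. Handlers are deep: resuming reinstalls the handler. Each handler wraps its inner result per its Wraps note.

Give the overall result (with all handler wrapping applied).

Step-by-step:
emit(9) @ H0 ⇒ out+=9
emit(4) @ H0 ⇒ out+=4
H0 returns [9, 4, 0]
H1 returns ([9, 4, 0], 0)
= ([9, 4, 0], 0)

Answer: ([9, 4, 0], 0)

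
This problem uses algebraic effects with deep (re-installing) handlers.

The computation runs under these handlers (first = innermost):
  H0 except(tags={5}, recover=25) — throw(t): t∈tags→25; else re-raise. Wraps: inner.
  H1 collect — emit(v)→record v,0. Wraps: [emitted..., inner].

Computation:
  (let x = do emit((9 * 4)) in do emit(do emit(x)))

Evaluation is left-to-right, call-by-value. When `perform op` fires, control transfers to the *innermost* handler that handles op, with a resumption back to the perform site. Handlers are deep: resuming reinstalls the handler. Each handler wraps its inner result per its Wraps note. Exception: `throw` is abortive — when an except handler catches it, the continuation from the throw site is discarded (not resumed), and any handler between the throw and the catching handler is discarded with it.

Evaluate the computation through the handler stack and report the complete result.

Answer: [36, 0, 0, 0]

Step-by-step:
emit(36) @ H1 ⇒ out+=36
emit(0) @ H1 ⇒ out+=0
emit(0) @ H1 ⇒ out+=0
H0 returns 0
H1 returns [36, 0, 0, 0]
= [36, 0, 0, 0]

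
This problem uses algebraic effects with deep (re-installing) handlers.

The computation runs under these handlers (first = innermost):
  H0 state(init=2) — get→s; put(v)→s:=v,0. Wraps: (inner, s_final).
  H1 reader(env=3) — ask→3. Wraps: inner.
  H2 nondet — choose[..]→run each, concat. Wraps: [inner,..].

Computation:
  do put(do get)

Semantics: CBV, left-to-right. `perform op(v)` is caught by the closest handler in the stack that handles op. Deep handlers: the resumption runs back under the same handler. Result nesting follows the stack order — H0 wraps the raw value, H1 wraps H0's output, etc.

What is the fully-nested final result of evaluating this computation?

Answer: [(0, 2)]

Step-by-step:
get @ H0 ⇒ 2
put(2) @ H0 ⇒ s:=2
H0 returns (0, 2)
H1 returns (0, 2)
H2 returns [(0, 2)]
= [(0, 2)]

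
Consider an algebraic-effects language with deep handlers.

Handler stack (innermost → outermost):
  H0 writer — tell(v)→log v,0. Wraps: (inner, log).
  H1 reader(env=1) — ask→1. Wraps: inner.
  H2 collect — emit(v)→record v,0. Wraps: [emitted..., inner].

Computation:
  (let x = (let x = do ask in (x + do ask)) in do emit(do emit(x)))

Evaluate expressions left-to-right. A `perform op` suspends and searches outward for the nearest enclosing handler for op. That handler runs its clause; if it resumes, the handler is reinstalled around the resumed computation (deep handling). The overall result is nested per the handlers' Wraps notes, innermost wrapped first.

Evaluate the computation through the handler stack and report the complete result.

Answer: [2, 0, (0, ())]

Evaluation trace:
ask @ H1 ⇒ 1
ask @ H1 ⇒ 1
emit(2) @ H2 ⇒ out+=2
emit(0) @ H2 ⇒ out+=0
H0 returns (0, ())
H1 returns (0, ())
H2 returns [2, 0, (0, ())]
= [2, 0, (0, ())]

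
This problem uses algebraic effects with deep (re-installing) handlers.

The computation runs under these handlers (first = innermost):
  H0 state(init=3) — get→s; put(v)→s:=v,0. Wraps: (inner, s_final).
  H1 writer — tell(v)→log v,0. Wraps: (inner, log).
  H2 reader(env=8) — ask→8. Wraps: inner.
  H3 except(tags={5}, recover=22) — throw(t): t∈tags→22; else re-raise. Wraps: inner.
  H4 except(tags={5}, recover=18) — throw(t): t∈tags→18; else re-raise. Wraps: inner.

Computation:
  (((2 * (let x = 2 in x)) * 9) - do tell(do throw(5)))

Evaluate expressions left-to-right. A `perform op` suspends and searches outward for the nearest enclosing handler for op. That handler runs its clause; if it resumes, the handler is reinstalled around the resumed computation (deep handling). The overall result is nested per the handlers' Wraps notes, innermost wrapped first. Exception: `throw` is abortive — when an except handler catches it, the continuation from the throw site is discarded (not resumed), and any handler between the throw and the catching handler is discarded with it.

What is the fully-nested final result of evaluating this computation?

Step-by-step:
throw(5) @ H3 caught ⇒ 22
H4 returns 22
= 22

Answer: 22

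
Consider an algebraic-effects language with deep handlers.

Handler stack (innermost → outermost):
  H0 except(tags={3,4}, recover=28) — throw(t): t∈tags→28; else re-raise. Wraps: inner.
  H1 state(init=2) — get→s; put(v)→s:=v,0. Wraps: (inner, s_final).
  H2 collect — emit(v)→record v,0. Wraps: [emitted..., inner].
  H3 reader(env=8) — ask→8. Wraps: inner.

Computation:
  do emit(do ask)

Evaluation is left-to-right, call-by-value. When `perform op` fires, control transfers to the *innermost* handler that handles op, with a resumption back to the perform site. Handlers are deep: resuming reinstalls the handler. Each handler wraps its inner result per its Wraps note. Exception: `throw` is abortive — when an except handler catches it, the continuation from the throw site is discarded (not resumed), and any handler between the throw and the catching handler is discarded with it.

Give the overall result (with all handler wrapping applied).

Answer: [8, (0, 2)]

Working:
ask @ H3 ⇒ 8
emit(8) @ H2 ⇒ out+=8
H0 returns 0
H1 returns (0, 2)
H2 returns [8, (0, 2)]
H3 returns [8, (0, 2)]
= [8, (0, 2)]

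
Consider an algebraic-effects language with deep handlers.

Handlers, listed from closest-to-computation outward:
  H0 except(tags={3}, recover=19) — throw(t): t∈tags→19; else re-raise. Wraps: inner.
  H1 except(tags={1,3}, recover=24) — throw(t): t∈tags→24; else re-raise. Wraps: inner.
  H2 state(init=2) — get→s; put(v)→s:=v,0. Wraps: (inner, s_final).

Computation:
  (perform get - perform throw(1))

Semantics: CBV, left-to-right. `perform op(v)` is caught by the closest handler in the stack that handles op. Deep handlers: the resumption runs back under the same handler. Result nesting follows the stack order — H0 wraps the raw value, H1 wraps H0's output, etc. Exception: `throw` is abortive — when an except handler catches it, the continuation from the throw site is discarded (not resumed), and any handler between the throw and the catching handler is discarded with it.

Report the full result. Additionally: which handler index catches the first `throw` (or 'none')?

Answer: (24, 2) ; first throw caught by: H1

Evaluation trace:
get @ H2 ⇒ 2
throw(1) @ H0 re-raised
throw(1) @ H1 caught ⇒ 24
H2 returns (24, 2)
= (24, 2)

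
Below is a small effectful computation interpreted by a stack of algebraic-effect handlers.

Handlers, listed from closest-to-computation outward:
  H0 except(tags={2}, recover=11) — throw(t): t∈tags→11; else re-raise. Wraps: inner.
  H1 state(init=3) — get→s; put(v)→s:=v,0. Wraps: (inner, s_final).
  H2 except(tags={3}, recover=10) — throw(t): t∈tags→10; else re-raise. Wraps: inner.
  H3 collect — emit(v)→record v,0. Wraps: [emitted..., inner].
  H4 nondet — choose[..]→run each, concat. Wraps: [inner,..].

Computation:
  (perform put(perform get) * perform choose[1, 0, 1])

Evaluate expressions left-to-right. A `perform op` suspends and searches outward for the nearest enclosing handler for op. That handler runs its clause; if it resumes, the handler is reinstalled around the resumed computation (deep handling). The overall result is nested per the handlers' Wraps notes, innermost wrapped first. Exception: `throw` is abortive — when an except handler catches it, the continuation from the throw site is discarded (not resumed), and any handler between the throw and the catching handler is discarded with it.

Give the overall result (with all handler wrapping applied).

Working:
get @ H1 ⇒ 3
put(3) @ H1 ⇒ s:=3
choose[1, 0, 1] @ H4
  branch[0] choose=1:
    H0 returns 0
    H1 returns (0, 3)
    H2 returns (0, 3)
    H3 returns [(0, 3)]
    H4 returns [[(0, 3)]]
  branch[1] choose=0:
    H0 returns 0
    H1 returns (0, 3)
    H2 returns (0, 3)
    H3 returns [(0, 3)]
    H4 returns [[(0, 3)]]
  branch[2] choose=1:
    H0 returns 0
    H1 returns (0, 3)
    H2 returns (0, 3)
    H3 returns [(0, 3)]
    H4 returns [[(0, 3)]]
= [[(0, 3)], [(0, 3)], [(0, 3)]]

Answer: [[(0, 3)], [(0, 3)], [(0, 3)]]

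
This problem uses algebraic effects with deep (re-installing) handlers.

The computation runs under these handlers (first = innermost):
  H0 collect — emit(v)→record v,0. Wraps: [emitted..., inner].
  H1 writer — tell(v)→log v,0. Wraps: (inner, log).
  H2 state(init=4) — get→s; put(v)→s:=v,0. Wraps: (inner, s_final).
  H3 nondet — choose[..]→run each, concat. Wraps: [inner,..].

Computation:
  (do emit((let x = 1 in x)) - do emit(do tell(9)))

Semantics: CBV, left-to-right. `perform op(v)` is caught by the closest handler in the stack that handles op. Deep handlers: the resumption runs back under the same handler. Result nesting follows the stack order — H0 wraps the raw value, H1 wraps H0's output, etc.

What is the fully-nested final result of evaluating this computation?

Answer: [(([1, 0, 0], (9)), 4)]

Evaluation trace:
emit(1) @ H0 ⇒ out+=1
tell(9) @ H1 ⇒ log+=9
emit(0) @ H0 ⇒ out+=0
H0 returns [1, 0, 0]
H1 returns ([1, 0, 0], (9))
H2 returns (([1, 0, 0], (9)), 4)
H3 returns [(([1, 0, 0], (9)), 4)]
= [(([1, 0, 0], (9)), 4)]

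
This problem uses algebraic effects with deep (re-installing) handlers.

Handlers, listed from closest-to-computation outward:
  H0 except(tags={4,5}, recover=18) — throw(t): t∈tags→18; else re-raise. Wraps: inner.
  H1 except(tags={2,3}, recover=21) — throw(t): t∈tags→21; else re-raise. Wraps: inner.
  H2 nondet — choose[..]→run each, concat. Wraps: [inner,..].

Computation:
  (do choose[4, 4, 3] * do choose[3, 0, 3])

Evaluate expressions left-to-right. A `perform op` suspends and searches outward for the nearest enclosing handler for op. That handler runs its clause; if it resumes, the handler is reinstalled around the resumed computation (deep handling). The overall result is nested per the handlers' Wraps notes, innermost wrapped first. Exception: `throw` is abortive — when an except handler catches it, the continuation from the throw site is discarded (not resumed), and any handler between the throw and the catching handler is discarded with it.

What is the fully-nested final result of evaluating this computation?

Answer: [12, 0, 12, 12, 0, 12, 9, 0, 9]

Step-by-step:
choose[4, 4, 3] @ H2
  branch[0] choose=4:
    choose[3, 0, 3] @ H2
      branch[0] choose=3:
        H0 returns 12
        H1 returns 12
        H2 returns [12]
      branch[1] choose=0:
        H0 returns 0
        H1 returns 0
        H2 returns [0]
      branch[2] choose=3:
        H0 returns 12
        H1 returns 12
        H2 returns [12]
  branch[1] choose=4:
    choose[3, 0, 3] @ H2
      branch[0] choose=3:
        H0 returns 12
        H1 returns 12
        H2 returns [12]
      branch[1] choose=0:
        H0 returns 0
        H1 returns 0
        H2 returns [0]
      branch[2] choose=3:
        H0 returns 12
        H1 returns 12
        H2 returns [12]
  branch[2] choose=3:
    choose[3, 0, 3] @ H2
      branch[0] choose=3:
        H0 returns 9
        H1 returns 9
        H2 returns [9]
      branch[1] choose=0:
        H0 returns 0
        H1 returns 0
        H2 returns [0]
      branch[2] choose=3:
        H0 returns 9
        H1 returns 9
        H2 returns [9]
= [12, 0, 12, 12, 0, 12, 9, 0, 9]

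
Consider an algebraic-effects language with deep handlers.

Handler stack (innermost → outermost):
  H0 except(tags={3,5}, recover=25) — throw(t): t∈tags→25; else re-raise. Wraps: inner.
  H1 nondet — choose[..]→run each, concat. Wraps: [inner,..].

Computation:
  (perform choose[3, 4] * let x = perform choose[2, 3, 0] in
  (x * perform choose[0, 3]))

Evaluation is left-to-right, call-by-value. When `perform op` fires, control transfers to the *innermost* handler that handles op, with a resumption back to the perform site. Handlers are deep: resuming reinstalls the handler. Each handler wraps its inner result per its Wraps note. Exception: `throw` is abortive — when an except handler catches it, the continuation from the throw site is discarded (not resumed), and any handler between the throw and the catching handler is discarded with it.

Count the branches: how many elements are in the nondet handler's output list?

Evaluation trace:
choose[3, 4] @ H1
  branch[0] choose=3:
    choose[2, 3, 0] @ H1
      branch[0] choose=2:
        choose[0, 3] @ H1
          branch[0] choose=0:
            H0 returns 0
            H1 returns [0]
          branch[1] choose=3:
            H0 returns 18
            H1 returns [18]
      branch[1] choose=3:
        choose[0, 3] @ H1
          branch[0] choose=0:
            H0 returns 0
            H1 returns [0]
          branch[1] choose=3:
            H0 returns 27
            H1 returns [27]
      branch[2] choose=0:
        choose[0, 3] @ H1
          branch[0] choose=0:
            H0 returns 0
            H1 returns [0]
          branch[1] choose=3:
            H0 returns 0
            H1 returns [0]
  branch[1] choose=4:
    choose[2, 3, 0] @ H1
      branch[0] choose=2:
        choose[0, 3] @ H1
          branch[0] choose=0:
            H0 returns 0
            H1 returns [0]
          branch[1] choose=3:
            H0 returns 24
            H1 returns [24]
      branch[1] choose=3:
        choose[0, 3] @ H1
          branch[0] choose=0:
            H0 returns 0
            H1 returns [0]
          branch[1] choose=3:
            H0 returns 36
            H1 returns [36]
      branch[2] choose=0:
        choose[0, 3] @ H1
          branch[0] choose=0:
            H0 returns 0
            H1 returns [0]
          branch[1] choose=3:
            H0 returns 0
            H1 returns [0]
= [0, 18, 0, 27, 0, 0, 0, 24, 0, 36, 0, 0]

Answer: 12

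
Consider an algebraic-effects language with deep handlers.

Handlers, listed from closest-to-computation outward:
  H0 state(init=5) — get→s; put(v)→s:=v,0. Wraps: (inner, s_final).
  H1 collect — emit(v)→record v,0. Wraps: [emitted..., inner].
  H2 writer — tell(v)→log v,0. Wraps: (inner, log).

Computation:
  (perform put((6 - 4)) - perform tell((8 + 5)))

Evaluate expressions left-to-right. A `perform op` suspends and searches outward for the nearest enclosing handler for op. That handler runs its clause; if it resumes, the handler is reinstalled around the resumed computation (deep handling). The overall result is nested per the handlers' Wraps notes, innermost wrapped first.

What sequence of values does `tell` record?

Answer: (13)

Step-by-step:
put(2) @ H0 ⇒ s:=2
tell(13) @ H2 ⇒ log+=13
H0 returns (0, 2)
H1 returns [(0, 2)]
H2 returns ([(0, 2)], (13))
= ([(0, 2)], (13))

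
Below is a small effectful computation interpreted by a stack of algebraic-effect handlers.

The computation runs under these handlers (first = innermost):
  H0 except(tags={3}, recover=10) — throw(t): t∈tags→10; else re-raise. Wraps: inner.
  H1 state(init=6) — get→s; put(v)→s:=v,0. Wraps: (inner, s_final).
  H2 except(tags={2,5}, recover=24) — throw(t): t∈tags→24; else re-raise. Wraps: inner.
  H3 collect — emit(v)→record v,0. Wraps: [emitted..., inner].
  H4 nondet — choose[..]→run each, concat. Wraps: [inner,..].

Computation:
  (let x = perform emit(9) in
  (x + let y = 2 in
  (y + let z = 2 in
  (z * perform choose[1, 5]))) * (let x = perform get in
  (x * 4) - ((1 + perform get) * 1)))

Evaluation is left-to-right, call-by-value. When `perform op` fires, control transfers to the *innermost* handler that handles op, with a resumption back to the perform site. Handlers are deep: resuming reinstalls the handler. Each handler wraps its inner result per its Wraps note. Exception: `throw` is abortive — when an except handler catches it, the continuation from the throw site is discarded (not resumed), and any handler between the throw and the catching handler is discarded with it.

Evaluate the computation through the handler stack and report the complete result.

Answer: [[9, (68, 6)], [9, (204, 6)]]

Working:
emit(9) @ H3 ⇒ out+=9
choose[1, 5] @ H4
  branch[0] choose=1:
    get @ H1 ⇒ 6
    get @ H1 ⇒ 6
    H0 returns 68
    H1 returns (68, 6)
    H2 returns (68, 6)
    H3 returns [9, (68, 6)]
    H4 returns [[9, (68, 6)]]
  branch[1] choose=5:
    get @ H1 ⇒ 6
    get @ H1 ⇒ 6
    H0 returns 204
    H1 returns (204, 6)
    H2 returns (204, 6)
    H3 returns [9, (204, 6)]
    H4 returns [[9, (204, 6)]]
= [[9, (68, 6)], [9, (204, 6)]]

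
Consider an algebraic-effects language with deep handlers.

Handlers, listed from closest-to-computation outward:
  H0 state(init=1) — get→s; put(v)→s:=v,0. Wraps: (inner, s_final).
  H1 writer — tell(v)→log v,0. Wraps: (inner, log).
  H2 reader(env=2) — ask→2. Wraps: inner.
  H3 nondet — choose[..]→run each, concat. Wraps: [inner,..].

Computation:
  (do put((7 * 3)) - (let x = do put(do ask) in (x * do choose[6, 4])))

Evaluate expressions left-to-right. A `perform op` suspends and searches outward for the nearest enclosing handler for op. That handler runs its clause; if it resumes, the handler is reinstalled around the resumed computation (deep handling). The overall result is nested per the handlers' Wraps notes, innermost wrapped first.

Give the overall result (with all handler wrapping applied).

Answer: [((0, 2), ()), ((0, 2), ())]

Working:
put(21) @ H0 ⇒ s:=21
ask @ H2 ⇒ 2
put(2) @ H0 ⇒ s:=2
choose[6, 4] @ H3
  branch[0] choose=6:
    H0 returns (0, 2)
    H1 returns ((0, 2), ())
    H2 returns ((0, 2), ())
    H3 returns [((0, 2), ())]
  branch[1] choose=4:
    H0 returns (0, 2)
    H1 returns ((0, 2), ())
    H2 returns ((0, 2), ())
    H3 returns [((0, 2), ())]
= [((0, 2), ()), ((0, 2), ())]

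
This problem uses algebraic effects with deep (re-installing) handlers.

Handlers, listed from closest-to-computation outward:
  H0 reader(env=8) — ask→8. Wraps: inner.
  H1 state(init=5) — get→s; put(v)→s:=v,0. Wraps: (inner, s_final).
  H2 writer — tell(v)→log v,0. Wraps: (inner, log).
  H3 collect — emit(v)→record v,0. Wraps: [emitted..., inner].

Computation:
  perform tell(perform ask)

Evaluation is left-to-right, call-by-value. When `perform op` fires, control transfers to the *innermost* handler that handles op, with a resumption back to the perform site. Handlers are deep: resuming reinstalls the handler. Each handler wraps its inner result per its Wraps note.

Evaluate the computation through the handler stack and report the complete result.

Answer: [((0, 5), (8))]

Working:
ask @ H0 ⇒ 8
tell(8) @ H2 ⇒ log+=8
H0 returns 0
H1 returns (0, 5)
H2 returns ((0, 5), (8))
H3 returns [((0, 5), (8))]
= [((0, 5), (8))]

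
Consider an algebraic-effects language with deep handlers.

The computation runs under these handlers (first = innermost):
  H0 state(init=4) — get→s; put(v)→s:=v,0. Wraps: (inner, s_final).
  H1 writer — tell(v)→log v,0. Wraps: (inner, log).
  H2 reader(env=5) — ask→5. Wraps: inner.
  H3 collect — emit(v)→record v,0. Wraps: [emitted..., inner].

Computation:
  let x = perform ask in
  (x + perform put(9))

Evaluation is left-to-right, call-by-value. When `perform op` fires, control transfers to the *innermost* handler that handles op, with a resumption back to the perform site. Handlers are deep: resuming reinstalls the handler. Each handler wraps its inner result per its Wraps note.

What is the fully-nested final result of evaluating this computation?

Step-by-step:
ask @ H2 ⇒ 5
put(9) @ H0 ⇒ s:=9
H0 returns (5, 9)
H1 returns ((5, 9), ())
H2 returns ((5, 9), ())
H3 returns [((5, 9), ())]
= [((5, 9), ())]

Answer: [((5, 9), ())]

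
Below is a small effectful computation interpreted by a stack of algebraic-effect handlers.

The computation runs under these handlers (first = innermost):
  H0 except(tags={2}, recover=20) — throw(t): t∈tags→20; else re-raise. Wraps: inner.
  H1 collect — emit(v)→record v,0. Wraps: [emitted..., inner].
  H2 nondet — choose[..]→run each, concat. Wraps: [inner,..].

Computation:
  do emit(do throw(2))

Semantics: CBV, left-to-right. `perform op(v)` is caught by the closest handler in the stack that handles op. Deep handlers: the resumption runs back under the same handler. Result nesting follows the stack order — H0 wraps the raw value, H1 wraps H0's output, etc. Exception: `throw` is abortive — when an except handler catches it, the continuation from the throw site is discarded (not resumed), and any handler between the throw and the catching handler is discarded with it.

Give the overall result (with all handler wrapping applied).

Step-by-step:
throw(2) @ H0 caught ⇒ 20
H1 returns [20]
H2 returns [[20]]
= [[20]]

Answer: [[20]]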